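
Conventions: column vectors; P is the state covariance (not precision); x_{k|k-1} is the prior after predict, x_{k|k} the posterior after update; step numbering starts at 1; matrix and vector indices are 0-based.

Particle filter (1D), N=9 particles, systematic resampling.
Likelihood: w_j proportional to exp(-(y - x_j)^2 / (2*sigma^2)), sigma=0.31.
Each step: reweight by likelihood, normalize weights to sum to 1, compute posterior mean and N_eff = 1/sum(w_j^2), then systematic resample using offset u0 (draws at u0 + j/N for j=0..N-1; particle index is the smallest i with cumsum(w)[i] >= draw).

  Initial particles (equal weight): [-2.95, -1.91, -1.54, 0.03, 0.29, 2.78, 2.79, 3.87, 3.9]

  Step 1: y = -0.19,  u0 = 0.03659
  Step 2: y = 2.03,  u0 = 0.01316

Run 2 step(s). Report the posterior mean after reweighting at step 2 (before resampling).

step 1: w=[0.0000, 0.0000, 0.0001, 0.7204, 0.2795, 0.0000, 0.0000, 0.0000, 0.0000]  mean=0.1026  Neff=1.6746  idx=[3, 3, 3, 3, 3, 3, 3, 4, 4]
step 2: w=[0.0031, 0.0031, 0.0031, 0.0031, 0.0031, 0.0031, 0.0031, 0.4891, 0.4891]  mean=0.2843  Neff=2.0896  idx=[4, 7, 7, 7, 7, 8, 8, 8, 8]

post_mean = 0.2843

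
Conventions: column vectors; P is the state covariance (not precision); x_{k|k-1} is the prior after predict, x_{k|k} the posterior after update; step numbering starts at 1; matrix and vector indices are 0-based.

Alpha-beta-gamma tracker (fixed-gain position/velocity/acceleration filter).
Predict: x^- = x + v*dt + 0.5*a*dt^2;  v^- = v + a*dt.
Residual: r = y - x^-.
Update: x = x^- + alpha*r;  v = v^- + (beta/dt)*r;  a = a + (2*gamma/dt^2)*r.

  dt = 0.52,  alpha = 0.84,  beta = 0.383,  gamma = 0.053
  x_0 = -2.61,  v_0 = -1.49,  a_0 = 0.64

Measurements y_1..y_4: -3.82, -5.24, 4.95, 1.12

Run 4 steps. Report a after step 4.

step 1: x_pred=-3.2983  r=-0.5217  x^+=-3.7365  v^+=-1.5415  a^+=0.4355
step 2: x_pred=-4.4792  r=-0.7608  x^+=-5.1183  v^+=-1.8754  a^+=0.1372
step 3: x_pred=-6.0749  r=11.0249  x^+=3.1860  v^+=6.3163  a^+=4.4591
step 4: x_pred=7.0733  r=-5.9533  x^+=2.0725  v^+=4.2501  a^+=2.1254

a_post = 2.1254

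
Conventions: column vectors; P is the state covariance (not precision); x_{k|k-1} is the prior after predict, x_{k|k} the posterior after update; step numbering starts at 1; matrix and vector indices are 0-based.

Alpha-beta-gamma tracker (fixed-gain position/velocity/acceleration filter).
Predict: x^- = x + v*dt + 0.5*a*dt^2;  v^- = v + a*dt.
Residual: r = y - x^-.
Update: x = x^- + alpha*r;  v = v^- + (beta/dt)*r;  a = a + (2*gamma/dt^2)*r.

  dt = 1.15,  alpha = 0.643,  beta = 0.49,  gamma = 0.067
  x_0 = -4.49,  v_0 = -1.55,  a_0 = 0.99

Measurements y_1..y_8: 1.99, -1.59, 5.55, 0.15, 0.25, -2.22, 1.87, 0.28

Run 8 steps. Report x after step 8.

x_post = -0.2467

step 1: x_pred=-5.6179  r=7.6079  x^+=-0.7260  v^+=2.8301  a^+=1.7609
step 2: x_pred=3.6930  r=-5.2830  x^+=0.2960  v^+=2.6041  a^+=1.2256
step 3: x_pred=4.1011  r=1.4489  x^+=5.0328  v^+=4.6308  a^+=1.3724
step 4: x_pred=11.2657  r=-11.1157  x^+=4.1183  v^+=1.4728  a^+=0.2461
step 5: x_pred=5.9748  r=-5.7248  x^+=2.2937  v^+=-0.6834  a^+=-0.3340
step 6: x_pred=1.2870  r=-3.5070  x^+=-0.9680  v^+=-2.5618  a^+=-0.6893
step 7: x_pred=-4.3698  r=6.2398  x^+=-0.3576  v^+=-0.6957  a^+=-0.0571
step 8: x_pred=-1.1954  r=1.4754  x^+=-0.2467  v^+=-0.1327  a^+=0.0924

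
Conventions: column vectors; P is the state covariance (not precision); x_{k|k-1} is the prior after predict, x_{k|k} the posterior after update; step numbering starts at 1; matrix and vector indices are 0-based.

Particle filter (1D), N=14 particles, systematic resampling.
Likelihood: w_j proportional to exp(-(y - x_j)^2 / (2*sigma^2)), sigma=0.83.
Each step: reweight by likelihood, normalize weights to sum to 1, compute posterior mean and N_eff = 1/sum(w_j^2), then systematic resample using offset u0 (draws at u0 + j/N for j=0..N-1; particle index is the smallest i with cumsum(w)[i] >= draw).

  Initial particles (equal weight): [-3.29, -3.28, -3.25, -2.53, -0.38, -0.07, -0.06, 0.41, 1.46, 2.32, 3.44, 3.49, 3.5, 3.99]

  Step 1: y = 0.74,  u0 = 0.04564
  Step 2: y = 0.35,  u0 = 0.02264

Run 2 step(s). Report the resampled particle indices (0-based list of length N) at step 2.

resampled_idx = [0, 1, 2, 3, 3, 4, 5, 6, 7, 7, 8, 9, 10, 11]

step 1: w=[0.0000, 0.0000, 0.0000, 0.0001, 0.1170, 0.1806, 0.1827, 0.2686, 0.1996, 0.0475, 0.0015, 0.0012, 0.0012, 0.0001]  mean=0.4571  Neff=5.1570  idx=[4, 4, 5, 5, 6, 6, 6, 7, 7, 7, 8, 8, 8, 9]
step 2: w=[0.0676, 0.0676, 0.0875, 0.0875, 0.0881, 0.0881, 0.0881, 0.0992, 0.0992, 0.0992, 0.0407, 0.0407, 0.0407, 0.0059]  mean=0.2346  Neff=12.1585  idx=[0, 1, 2, 3, 3, 4, 5, 6, 7, 7, 8, 9, 10, 11]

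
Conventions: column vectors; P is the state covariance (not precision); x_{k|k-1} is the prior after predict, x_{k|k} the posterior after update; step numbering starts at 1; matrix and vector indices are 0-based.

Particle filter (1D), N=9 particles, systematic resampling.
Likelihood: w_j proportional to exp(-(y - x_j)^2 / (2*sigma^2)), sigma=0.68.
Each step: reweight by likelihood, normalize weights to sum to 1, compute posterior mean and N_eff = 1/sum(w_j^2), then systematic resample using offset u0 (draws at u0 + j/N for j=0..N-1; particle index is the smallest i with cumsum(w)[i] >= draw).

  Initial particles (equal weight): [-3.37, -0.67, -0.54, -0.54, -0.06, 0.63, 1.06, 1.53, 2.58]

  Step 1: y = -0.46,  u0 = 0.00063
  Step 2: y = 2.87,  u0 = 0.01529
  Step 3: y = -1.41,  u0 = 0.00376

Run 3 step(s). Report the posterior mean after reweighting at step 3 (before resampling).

post_mean = -0.2623

step 1: w=[0.0000, 0.2295, 0.2391, 0.2391, 0.2025, 0.0666, 0.0198, 0.0033, 0.0000]  mean=-0.3562  Neff=4.6978  idx=[1, 1, 1, 2, 2, 3, 3, 4, 4]
step 2: w=[0.0064, 0.0064, 0.0064, 0.0170, 0.0170, 0.0170, 0.0170, 0.4564, 0.4564]  mean=-0.1043  Neff=2.3928  idx=[2, 7, 7, 7, 7, 8, 8, 8, 8]
step 3: w=[0.3316, 0.0835, 0.0835, 0.0835, 0.0835, 0.0835, 0.0835, 0.0835, 0.0835]  mean=-0.2623  Neff=6.0309  idx=[0, 0, 0, 1, 2, 3, 5, 6, 7]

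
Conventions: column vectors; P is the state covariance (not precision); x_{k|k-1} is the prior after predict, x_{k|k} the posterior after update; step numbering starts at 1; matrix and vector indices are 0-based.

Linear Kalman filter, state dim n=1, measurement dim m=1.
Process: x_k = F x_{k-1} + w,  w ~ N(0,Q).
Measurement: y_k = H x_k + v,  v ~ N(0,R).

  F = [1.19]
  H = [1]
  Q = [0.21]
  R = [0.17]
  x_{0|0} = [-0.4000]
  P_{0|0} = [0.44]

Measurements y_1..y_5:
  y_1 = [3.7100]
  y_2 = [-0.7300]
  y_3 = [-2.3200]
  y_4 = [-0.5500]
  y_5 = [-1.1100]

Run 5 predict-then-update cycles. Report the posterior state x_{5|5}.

x_post = [-1.0979]

step 1: x^-=[-0.4760]  P^-=[0.8331]  S=[1.0031]  K=[0.8305]  nu=[4.1860]  x^+=[3.0006]  P^+=[0.1412]
step 2: x^-=[3.5707]  P^-=[0.4099]  S=[0.5799]  K=[0.7069]  nu=[-4.3007]  x^+=[0.5307]  P^+=[0.1202]
step 3: x^-=[0.6315]  P^-=[0.3802]  S=[0.5502]  K=[0.6910]  nu=[-2.9515]  x^+=[-1.4080]  P^+=[0.1175]
step 4: x^-=[-1.6755]  P^-=[0.3764]  S=[0.5464]  K=[0.6888]  nu=[1.1255]  x^+=[-0.9002]  P^+=[0.1171]
step 5: x^-=[-1.0713]  P^-=[0.3758]  S=[0.5458]  K=[0.6885]  nu=[-0.0387]  x^+=[-1.0979]  P^+=[0.1171]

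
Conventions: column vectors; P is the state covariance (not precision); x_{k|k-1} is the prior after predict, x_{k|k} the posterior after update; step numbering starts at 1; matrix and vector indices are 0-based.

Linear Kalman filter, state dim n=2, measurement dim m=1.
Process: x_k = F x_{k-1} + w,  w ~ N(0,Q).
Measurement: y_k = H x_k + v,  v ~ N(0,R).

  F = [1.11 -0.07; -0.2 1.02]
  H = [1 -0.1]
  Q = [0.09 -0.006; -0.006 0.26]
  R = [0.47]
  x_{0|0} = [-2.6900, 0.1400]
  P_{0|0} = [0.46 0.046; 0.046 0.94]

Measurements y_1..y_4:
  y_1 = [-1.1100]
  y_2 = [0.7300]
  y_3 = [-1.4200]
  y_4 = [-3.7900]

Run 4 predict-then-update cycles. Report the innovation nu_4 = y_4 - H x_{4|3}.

step 1: x^-=[-2.9957, 0.6808]  P^-=[0.6542 -0.1225; -0.1225 1.2376]  S=[1.1611]  K=[0.5740; -0.2121]  nu=[1.9538]  x^+=[-1.8742, 0.2664]  P^+=[0.2717 0.0188; 0.0188 1.1854]
step 2: x^-=[-2.0990, 0.6466]  P^-=[0.4276 -0.1293; -0.1293 1.4964]  S=[0.9384]  K=[0.4694; -0.2973]  nu=[2.8937]  x^+=[-0.7406, -0.2137]  P^+=[0.2208 0.0016; 0.0016 1.4135]
step 3: x^-=[-0.8071, -0.0698]  P^-=[0.3687 -0.1541; -0.1541 1.7388]  S=[0.8869]  K=[0.4331; -0.3698]  nu=[-0.6198]  x^+=[-1.0756, 0.1594]  P^+=[0.2024 -0.0120; -0.0120 1.6175]
step 4: x^-=[-1.2051, 0.3777]  P^-=[0.3491 -0.1802; -0.1802 1.9559]  S=[0.8747]  K=[0.4197; -0.4296]  nu=[-2.5472]  x^+=[-2.2742, 1.4720]  P^+=[0.1950 -0.0225; -0.0225 1.7944]

innov = [-2.5472]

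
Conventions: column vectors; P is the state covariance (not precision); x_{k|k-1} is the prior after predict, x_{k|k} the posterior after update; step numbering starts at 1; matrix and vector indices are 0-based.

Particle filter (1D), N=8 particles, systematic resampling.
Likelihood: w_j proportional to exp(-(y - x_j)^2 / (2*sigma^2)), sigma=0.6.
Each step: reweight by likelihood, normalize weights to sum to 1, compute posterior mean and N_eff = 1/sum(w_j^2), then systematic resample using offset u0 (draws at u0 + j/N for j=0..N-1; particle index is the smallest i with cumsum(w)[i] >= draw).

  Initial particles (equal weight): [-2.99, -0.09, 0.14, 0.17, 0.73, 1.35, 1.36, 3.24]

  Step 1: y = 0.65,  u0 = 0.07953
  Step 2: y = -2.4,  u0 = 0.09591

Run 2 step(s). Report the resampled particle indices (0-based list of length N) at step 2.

step 1: w=[0.0000, 0.1203, 0.1794, 0.1869, 0.2552, 0.1303, 0.1278, 0.0000]  mean=0.5822  Neff=5.5544  idx=[1, 2, 3, 3, 4, 4, 5, 6]
step 2: w=[0.6411, 0.1362, 0.1101, 0.1101, 0.0013, 0.0013, 0.0000, 0.0000]  mean=0.0007  Neff=2.2037  idx=[0, 0, 0, 0, 0, 1, 2, 3]

resampled_idx = [0, 0, 0, 0, 0, 1, 2, 3]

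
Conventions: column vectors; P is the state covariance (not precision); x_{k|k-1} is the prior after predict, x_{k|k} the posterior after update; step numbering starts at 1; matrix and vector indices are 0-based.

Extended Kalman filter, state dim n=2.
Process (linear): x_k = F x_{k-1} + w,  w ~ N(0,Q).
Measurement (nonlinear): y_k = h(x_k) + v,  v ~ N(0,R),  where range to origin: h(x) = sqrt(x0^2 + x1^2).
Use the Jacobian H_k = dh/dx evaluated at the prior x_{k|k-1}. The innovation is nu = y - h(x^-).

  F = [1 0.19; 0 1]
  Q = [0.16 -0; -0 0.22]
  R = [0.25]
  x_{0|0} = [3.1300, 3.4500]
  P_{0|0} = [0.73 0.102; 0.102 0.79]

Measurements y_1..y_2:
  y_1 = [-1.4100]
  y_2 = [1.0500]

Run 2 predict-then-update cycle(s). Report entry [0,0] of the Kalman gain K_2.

step 1: x^-=[3.7855, 3.4500]  P^-=[0.9573 0.2521; 0.2521 1.0100]  H_jac=[0.7391 0.6736]  S=[1.4822]  K=[0.5919; 0.5847]  nu=[-6.5318]  x^+=[-0.0807, -0.3691]  P^+=[0.4380 -0.2609; -0.2609 0.5033]
step 2: x^-=[-0.1509, -0.3691]  P^-=[0.5170 -0.1653; -0.1653 0.7233]  H_jac=[-0.3783 -0.9257]  S=[0.8280]  K=[-0.0514; -0.7331]  nu=[0.6512]  x^+=[-0.1843, -0.8465]  P^+=[0.5148 -0.1965; -0.1965 0.2783]

K[0,0] = -0.0514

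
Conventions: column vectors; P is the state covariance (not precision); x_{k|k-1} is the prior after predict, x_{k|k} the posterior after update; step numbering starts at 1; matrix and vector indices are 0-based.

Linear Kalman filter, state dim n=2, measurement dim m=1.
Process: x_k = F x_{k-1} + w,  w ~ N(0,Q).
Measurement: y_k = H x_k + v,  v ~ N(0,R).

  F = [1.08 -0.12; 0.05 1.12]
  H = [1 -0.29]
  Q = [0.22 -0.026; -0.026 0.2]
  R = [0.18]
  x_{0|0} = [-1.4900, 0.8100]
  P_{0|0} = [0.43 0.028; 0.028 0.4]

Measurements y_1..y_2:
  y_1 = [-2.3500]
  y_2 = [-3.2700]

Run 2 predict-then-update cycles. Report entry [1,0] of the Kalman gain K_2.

step 1: x^-=[-1.7064, 0.8327]  P^-=[0.7201 -0.0228; -0.0228 0.7060]  S=[0.9727]  K=[0.7471; -0.2340]  nu=[-0.4021]  x^+=[-2.0068, 0.9268]  P^+=[0.1772 0.1472; 0.1472 0.6527]
step 2: x^-=[-2.2786, 0.9377]  P^-=[0.3979 0.0730; 0.0730 1.0357]  S=[0.6227]  K=[0.6050; -0.3652]  nu=[-0.7195]  x^+=[-2.7139, 1.2004]  P^+=[0.1700 0.2105; 0.2105 0.9527]

K[1,0] = -0.3652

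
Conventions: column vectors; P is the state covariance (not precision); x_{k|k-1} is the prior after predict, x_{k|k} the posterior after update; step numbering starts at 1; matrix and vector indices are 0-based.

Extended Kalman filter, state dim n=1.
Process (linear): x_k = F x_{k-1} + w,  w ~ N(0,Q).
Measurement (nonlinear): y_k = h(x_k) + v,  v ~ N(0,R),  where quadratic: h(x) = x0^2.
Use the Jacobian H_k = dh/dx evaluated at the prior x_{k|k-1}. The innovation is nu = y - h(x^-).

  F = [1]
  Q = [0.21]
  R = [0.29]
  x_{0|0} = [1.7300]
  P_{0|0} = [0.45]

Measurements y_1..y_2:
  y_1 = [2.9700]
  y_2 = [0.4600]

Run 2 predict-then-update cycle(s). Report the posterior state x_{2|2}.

step 1: x^-=[1.7300]  P^-=[0.6600]  H_jac=[3.4600]  S=[8.1913]  K=[0.2788]  nu=[-0.0229]  x^+=[1.7236]  P^+=[0.0234]
step 2: x^-=[1.7236]  P^-=[0.2334]  H_jac=[3.4472]  S=[3.0632]  K=[0.2626]  nu=[-2.5109]  x^+=[1.0642]  P^+=[0.0221]

x_post = [1.0642]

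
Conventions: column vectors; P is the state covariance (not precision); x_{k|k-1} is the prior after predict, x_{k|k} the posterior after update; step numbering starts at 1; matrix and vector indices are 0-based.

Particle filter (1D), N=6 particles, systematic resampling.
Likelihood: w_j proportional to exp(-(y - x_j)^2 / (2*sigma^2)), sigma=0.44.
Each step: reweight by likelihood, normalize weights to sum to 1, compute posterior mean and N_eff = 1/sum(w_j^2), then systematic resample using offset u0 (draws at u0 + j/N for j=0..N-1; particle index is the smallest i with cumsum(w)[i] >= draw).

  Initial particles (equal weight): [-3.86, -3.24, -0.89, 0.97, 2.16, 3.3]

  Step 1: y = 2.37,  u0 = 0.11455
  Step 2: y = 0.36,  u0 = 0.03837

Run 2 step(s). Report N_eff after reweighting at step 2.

N_eff = 5.0000

step 1: w=[0.0000, 0.0000, 0.0000, 0.0063, 0.8872, 0.1065]  mean=2.2739  Neff=1.2524  idx=[4, 4, 4, 4, 4, 5]
step 2: w=[0.2000, 0.2000, 0.2000, 0.2000, 0.2000, 0.0000]  mean=2.1600  Neff=5.0000  idx=[0, 1, 1, 2, 3, 4]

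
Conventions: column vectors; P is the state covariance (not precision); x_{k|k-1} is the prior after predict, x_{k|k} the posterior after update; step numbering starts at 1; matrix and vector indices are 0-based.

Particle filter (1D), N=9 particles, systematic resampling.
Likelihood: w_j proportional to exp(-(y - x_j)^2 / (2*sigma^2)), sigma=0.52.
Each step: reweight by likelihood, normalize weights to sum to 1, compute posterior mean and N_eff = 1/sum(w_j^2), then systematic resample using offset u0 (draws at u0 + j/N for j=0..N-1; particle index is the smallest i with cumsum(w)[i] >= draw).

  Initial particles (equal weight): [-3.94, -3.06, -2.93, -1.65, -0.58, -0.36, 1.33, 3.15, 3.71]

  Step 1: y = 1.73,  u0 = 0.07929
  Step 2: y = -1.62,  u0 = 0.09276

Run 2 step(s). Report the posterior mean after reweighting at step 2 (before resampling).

step 1: w=[0.0000, 0.0000, 0.0000, 0.0000, 0.0001, 0.0004, 0.9674, 0.0312, 0.0009]  mean=1.3883  Neff=1.0675  idx=[6, 6, 6, 6, 6, 6, 6, 6, 7]
step 2: w=[0.1250, 0.1250, 0.1250, 0.1250, 0.1250, 0.1250, 0.1250, 0.1250, 0.0000]  mean=1.3300  Neff=8.0000  idx=[0, 1, 2, 3, 4, 5, 6, 6, 7]

post_mean = 1.3300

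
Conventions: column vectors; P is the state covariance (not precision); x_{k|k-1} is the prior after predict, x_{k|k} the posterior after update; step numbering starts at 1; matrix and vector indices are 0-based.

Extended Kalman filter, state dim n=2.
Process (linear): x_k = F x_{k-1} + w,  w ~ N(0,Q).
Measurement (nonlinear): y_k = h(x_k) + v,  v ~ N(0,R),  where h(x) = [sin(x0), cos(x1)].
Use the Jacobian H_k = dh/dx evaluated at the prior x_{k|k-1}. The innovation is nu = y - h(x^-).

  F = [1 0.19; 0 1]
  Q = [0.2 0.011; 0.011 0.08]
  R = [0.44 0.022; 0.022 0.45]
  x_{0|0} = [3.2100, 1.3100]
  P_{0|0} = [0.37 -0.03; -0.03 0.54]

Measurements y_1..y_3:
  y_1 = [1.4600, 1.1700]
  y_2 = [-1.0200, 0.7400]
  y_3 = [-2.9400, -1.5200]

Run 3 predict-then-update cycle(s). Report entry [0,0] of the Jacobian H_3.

step 1: x^-=[3.4589, 1.3100]  P^-=[0.5781 0.0836; 0.0836 0.6200]  H_jac=[-0.9501 0.0000; 0.0000 -0.9662]  S=[0.9618 0.0987; 0.0987 1.0288]  K=[-0.5686 -0.0239; -0.0230 -0.5801]  nu=[1.7720, 0.9121]  x^+=[2.4295, 0.7401]  P^+=[0.2639 0.0241; 0.0241 0.2707]
step 2: x^-=[2.5701, 0.7401]  P^-=[0.4828 0.0865; 0.0865 0.3507]  H_jac=[-0.8411 0.0000; 0.0000 -0.6743]  S=[0.7816 0.0711; 0.0711 0.6095]  K=[-0.5164 -0.0355; -0.0585 -0.3812]  nu=[-1.5608, 0.0016]  x^+=[3.3760, 0.8307]  P^+=[0.2710 0.0405; 0.0405 0.2563]
step 3: x^-=[3.5339, 0.8307]  P^-=[0.4957 0.1002; 0.1002 0.3363]  H_jac=[-0.9240 0.0000; 0.0000 -0.7384]  S=[0.8633 0.0904; 0.0904 0.6334]  K=[-0.5262 -0.0418; -0.0673 -0.3825]  nu=[-2.5577, -2.1943]  x^+=[4.9715, 1.8420]  P^+=[0.2516 0.0411; 0.0411 0.2351]

H_jac[0,0] = -0.9240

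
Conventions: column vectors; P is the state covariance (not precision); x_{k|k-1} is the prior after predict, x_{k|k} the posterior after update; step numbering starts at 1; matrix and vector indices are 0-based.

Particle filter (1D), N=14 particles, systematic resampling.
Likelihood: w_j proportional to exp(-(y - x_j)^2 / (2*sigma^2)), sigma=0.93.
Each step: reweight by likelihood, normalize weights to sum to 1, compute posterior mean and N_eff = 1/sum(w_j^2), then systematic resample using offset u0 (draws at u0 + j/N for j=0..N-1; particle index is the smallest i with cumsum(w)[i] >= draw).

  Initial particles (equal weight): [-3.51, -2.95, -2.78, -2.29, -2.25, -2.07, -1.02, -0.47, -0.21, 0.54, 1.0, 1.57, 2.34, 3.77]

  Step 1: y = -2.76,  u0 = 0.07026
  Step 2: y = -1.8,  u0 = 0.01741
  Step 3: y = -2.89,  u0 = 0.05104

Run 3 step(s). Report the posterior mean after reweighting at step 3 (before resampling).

post_mean = -2.4857

step 1: w=[0.1326, 0.1797, 0.1835, 0.1615, 0.1579, 0.1394, 0.0319, 0.0089, 0.0043, 0.0003, 0.0001, 0.0000, 0.0000, 0.0000]  mean=-2.5567  Neff=6.4471  idx=[0, 1, 1, 1, 2, 2, 3, 3, 3, 4, 4, 5, 5, 8]
step 2: w=[0.0199, 0.0502, 0.0502, 0.0502, 0.0619, 0.0619, 0.0939, 0.0939, 0.0939, 0.0960, 0.0960, 0.1034, 0.1034, 0.0250]  mean=-2.3692  Neff=12.1158  idx=[0, 2, 3, 4, 6, 6, 7, 8, 9, 9, 10, 11, 12, 12]
step 3: w=[0.0700, 0.0872, 0.0872, 0.0868, 0.0710, 0.0710, 0.0710, 0.0710, 0.0690, 0.0690, 0.0690, 0.0593, 0.0593, 0.0593]  mean=-2.4857  Neff=13.7685  idx=[0, 1, 2, 3, 4, 5, 6, 7, 8, 9, 10, 11, 12, 13]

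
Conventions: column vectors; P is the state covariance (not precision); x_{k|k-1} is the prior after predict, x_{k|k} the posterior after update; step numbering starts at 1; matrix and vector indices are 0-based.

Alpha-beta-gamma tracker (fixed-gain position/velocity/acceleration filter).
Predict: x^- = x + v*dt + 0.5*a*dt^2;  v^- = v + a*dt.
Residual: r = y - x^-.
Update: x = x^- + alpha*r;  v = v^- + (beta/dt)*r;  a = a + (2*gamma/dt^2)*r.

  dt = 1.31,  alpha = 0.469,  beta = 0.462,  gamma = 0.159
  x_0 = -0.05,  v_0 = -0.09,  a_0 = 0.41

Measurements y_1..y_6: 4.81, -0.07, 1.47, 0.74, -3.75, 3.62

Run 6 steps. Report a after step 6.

step 1: x_pred=0.1839  r=4.6261  x^+=2.3535  v^+=2.0786  a^+=1.2672
step 2: x_pred=6.1639  r=-6.2339  x^+=3.2402  v^+=1.5402  a^+=0.1121
step 3: x_pred=5.3540  r=-3.8840  x^+=3.5324  v^+=0.3172  a^+=-0.6076
step 4: x_pred=3.4266  r=-2.6866  x^+=2.1666  v^+=-1.4263  a^+=-1.1055
step 5: x_pred=-0.6504  r=-3.0996  x^+=-2.1041  v^+=-3.9676  a^+=-1.6798
step 6: x_pred=-8.7430  r=12.3630  x^+=-2.9448  v^+=-1.8081  a^+=0.6111

a_post = 0.6111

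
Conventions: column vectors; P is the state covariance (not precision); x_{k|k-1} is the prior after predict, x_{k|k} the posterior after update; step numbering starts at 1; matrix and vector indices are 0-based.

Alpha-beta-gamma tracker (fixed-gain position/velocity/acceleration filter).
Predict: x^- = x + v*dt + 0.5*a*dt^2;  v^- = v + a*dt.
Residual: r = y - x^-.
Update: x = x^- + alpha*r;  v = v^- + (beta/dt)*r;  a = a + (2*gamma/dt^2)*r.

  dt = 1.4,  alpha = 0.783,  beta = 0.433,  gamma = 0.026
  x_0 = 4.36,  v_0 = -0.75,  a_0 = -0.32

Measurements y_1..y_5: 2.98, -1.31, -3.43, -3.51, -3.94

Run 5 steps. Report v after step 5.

step 1: x_pred=2.9964  r=-0.0164  x^+=2.9836  v^+=-1.2031  a^+=-0.3204
step 2: x_pred=0.9852  r=-2.2952  x^+=-0.8119  v^+=-2.3616  a^+=-0.3813
step 3: x_pred=-4.4918  r=1.0618  x^+=-3.6604  v^+=-2.5670  a^+=-0.3532
step 4: x_pred=-7.6003  r=4.0903  x^+=-4.3976  v^+=-1.7964  a^+=-0.2446
step 5: x_pred=-7.1522  r=3.2122  x^+=-4.6371  v^+=-1.1453  a^+=-0.1594

v_post = -1.1453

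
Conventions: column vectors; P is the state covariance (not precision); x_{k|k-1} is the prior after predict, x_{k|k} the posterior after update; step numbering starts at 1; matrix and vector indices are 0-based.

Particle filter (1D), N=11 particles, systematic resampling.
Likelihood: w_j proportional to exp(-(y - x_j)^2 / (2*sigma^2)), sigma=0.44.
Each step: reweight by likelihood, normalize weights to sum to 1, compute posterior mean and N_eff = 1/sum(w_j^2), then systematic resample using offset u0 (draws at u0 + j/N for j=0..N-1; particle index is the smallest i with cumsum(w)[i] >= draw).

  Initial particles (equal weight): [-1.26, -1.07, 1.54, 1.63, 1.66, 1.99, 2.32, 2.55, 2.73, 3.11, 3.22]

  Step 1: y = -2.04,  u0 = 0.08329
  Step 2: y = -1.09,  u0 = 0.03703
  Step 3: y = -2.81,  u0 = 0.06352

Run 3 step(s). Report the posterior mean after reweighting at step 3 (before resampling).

step 1: w=[0.7024, 0.2976, 0.0000, 0.0000, 0.0000, 0.0000, 0.0000, 0.0000, 0.0000, 0.0000, 0.0000]  mean=-1.2035  Neff=1.7184  idx=[0, 0, 0, 0, 0, 0, 0, 1, 1, 1, 1]
step 2: w=[0.0885, 0.0885, 0.0885, 0.0885, 0.0885, 0.0885, 0.0885, 0.0952, 0.0952, 0.0952, 0.0952]  mean=-1.1876  Neff=10.9860  idx=[0, 1, 2, 3, 4, 5, 6, 7, 8, 9, 10]
step 3: w=[0.1283, 0.1283, 0.1283, 0.1283, 0.1283, 0.1283, 0.1283, 0.0255, 0.0255, 0.0255, 0.0255]  mean=-1.2406  Neff=8.4904  idx=[0, 1, 1, 2, 3, 4, 4, 5, 6, 6, 9]

post_mean = -1.2406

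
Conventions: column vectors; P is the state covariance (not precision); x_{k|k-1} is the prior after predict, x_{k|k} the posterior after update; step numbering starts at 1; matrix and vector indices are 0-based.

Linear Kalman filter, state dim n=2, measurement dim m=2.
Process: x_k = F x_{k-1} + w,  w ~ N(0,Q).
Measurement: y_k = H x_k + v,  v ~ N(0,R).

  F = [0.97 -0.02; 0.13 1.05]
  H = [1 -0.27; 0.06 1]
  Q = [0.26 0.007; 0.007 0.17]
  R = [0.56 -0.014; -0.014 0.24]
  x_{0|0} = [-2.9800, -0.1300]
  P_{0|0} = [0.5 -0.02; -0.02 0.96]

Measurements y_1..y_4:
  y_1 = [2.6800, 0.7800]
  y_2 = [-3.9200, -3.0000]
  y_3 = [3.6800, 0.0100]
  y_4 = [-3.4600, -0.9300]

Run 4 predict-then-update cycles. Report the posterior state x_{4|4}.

x_post = [-1.3782, -0.8021]

step 1: x^-=[-2.8880, -0.5239]  P^-=[0.7316 0.0296; 0.0296 1.2314]  S=[1.3654 -0.2735; -0.2735 1.4776]  K=[0.5607 0.1535; -0.0568 0.8241]  nu=[5.4265, 1.4772]  x^+=[0.3815, 0.3853]  P^+=[0.3146 0.0101; 0.0101 0.1980]
step 2: x^-=[0.3624, 0.4541]  P^-=[0.5557 0.0528; 0.0528 0.3963]  S=[1.1161 -0.0357; -0.0357 0.6447]  K=[0.4903 0.1608; -0.0288 0.6181]  nu=[-4.1597, -3.4759]  x^+=[-2.2359, -1.5746]  P^+=[0.2764 0.0151; 0.0151 0.1478]
step 3: x^-=[-2.1373, -1.9439]  P^-=[0.5195 0.0541; 0.0541 0.3418]  S=[1.0752 -0.0219; -0.0219 0.5902]  K=[0.4729 0.1621; -0.0236 0.5838]  nu=[5.2924, 2.0822]  x^+=[0.7028, -0.8534]  P^+=[0.2669 0.0163; 0.0163 0.1395]
step 4: x^-=[0.6988, -0.8047]  P^-=[0.5106 0.0542; 0.0542 0.3327]  S=[1.0655 -0.0198; -0.0198 0.5811]  K=[0.4684 0.1621; -0.0227 0.5774]  nu=[-4.3761, -0.1672]  x^+=[-1.3782, -0.8021]  P^+=[0.2645 0.0165; 0.0165 0.1379]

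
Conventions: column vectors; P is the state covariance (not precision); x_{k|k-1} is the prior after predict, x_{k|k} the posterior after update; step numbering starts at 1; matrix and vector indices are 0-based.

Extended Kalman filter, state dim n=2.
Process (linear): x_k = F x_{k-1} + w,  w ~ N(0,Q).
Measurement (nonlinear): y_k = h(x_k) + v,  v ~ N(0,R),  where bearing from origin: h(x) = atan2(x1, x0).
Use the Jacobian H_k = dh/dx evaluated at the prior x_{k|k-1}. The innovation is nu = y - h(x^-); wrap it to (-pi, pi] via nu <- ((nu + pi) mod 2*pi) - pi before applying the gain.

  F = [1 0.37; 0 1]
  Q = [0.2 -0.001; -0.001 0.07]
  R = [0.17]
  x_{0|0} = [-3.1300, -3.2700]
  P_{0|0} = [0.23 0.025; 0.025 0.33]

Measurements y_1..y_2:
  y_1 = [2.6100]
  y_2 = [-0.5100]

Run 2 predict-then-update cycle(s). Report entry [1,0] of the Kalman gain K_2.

step 1: x^-=[-4.3399, -3.2700]  P^-=[0.4937 0.1461; 0.1461 0.4000]  H_jac=[0.1107 -0.1470]  S=[0.1799]  K=[0.1845; -0.2368]  nu=[-1.1773]  x^+=[-4.5571, -2.9912]  P^+=[0.4876 0.1540; 0.1540 0.3899]
step 2: x^-=[-5.6639, -2.9912]  P^-=[0.8549 0.2972; 0.2972 0.4599]  H_jac=[0.0729 -0.1381]  S=[0.1773]  K=[0.1201; -0.2358]  nu=[2.1457]  x^+=[-5.4062, -3.4973]  P^+=[0.8523 0.3023; 0.3023 0.4500]

K[1,0] = -0.2358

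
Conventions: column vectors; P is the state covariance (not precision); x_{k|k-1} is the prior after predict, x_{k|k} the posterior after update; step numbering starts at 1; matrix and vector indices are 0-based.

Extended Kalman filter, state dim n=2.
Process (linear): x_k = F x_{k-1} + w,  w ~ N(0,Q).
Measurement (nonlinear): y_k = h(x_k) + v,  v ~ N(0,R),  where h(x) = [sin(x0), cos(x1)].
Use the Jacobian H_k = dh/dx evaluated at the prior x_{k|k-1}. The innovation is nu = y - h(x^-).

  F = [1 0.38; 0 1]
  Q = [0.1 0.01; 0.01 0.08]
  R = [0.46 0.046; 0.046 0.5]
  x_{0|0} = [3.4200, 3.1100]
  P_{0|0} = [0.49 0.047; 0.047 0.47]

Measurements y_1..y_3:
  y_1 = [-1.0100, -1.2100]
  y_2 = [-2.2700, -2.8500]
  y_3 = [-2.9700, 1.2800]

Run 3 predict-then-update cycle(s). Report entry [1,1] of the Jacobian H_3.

step 1: x^-=[4.6018, 3.1100]  P^-=[0.6936 0.2356; 0.2356 0.5500]  H_jac=[-0.1104 0.0000; 0.0000 -0.0316]  S=[0.4684 0.0468; 0.0468 0.5005]  K=[-0.1634 0.0004; -0.0525 -0.0298]  nu=[-0.0161, -0.2105]  x^+=[4.6043, 3.1171]  P^+=[0.6811 0.2314; 0.2314 0.5481]
step 2: x^-=[5.7888, 3.1171]  P^-=[1.0361 0.4496; 0.4496 0.6281]  H_jac=[0.8803 0.0000; 0.0000 -0.0245]  S=[1.2628 0.0363; 0.0363 0.5004]  K=[0.7243 -0.0746; 0.3150 -0.0536]  nu=[-1.7956, -1.8503]  x^+=[4.6262, 2.6507]  P^+=[0.3746 0.1618; 0.1618 0.5026]
step 3: x^-=[5.6335, 2.6507]  P^-=[0.6702 0.3628; 0.3628 0.5826]  H_jac=[0.7963 0.0000; 0.0000 -0.4714]  S=[0.8849 -0.0902; -0.0902 0.6295]  K=[0.5839 -0.1880; 0.2862 -0.3953]  nu=[-2.3650, 2.1619]  x^+=[3.8461, 1.1193]  P^+=[0.3264 0.1425; 0.1425 0.3914]

H_jac[1,1] = -0.4714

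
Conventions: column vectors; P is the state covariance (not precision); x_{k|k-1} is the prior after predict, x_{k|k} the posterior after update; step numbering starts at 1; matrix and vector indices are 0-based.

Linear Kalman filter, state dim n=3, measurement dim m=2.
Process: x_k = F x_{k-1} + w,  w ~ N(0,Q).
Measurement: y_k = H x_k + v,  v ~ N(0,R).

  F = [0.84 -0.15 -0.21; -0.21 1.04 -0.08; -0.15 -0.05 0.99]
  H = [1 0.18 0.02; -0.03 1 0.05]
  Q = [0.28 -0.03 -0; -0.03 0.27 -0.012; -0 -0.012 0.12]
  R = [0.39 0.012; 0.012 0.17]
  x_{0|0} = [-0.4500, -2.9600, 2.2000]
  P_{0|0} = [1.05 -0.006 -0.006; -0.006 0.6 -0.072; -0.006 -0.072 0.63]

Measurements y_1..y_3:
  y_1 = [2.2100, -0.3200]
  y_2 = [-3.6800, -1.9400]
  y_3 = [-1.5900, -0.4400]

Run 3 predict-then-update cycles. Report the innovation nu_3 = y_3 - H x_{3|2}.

innov = [0.1960, 1.1710]

step 1: x^-=[-0.3960, -3.1599, 2.3935]  P^-=[1.0613 -0.2887 -0.2539; -0.2887 0.9837 -0.1324; -0.2539 -0.1324 0.7714]  S=[1.3684 -0.1455; -0.1455 1.1614]  K=[0.7129 -0.1976; 0.0068 0.8496; -0.2023 -0.0996]  nu=[3.1269, 2.7083]  x^+=[1.2979, -0.8375, 1.4914]  P^+=[0.2796 -0.0125 -0.0840; -0.0125 0.1470 -0.0574; -0.0840 -0.0574 0.7098]
step 2: x^-=[0.9027, -1.2629, 1.3236]  P^-=[0.5410 -0.0878 -0.2460; -0.0878 0.4580 -0.1081; -0.2460 -0.1081 0.8527]  S=[0.9040 -0.0236; -0.0236 0.6259]  K=[0.5713 -0.1644; 0.0106 0.7278; -0.2775 -0.1032]  nu=[-4.3818, -0.7162]  x^+=[-1.4828, -1.8308, 2.6134]  P^+=[0.2247 -0.0087 -0.1136; -0.0087 0.1268 -0.0632; -0.1136 -0.0632 0.7778]
step 3: x^-=[-1.5198, -1.8017, 2.9012]  P^-=[0.5140 -0.0685 -0.2783; -0.0685 0.4325 -0.1149; -0.2783 -0.1149 0.9276]  S=[0.8817 -0.0099; -0.0099 0.5987]  K=[0.5609 -0.1542; 0.0160 0.7164; -0.3192 -0.1058]  nu=[0.1960, 1.1710]  x^+=[-1.5904, -0.9596, 2.7148]  P^+=[0.2206 -0.0063 -0.1303; -0.0063 0.1252 -0.0673; -0.1303 -0.0673 0.8317]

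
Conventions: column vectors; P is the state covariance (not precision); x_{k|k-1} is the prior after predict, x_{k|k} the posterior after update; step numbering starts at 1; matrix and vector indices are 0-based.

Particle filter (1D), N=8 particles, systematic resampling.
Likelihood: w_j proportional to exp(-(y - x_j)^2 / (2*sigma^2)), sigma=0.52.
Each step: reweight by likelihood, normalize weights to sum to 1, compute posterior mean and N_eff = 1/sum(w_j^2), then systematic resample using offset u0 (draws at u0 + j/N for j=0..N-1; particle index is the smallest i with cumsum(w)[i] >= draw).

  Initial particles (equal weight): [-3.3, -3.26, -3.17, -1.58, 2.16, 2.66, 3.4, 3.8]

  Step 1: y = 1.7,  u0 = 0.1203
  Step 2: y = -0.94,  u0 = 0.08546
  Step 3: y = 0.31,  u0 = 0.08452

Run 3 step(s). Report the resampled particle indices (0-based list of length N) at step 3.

resampled_idx = [0, 1, 2, 3, 4, 5, 6, 7]

step 1: w=[0.0000, 0.0000, 0.0000, 0.0000, 0.7834, 0.2108, 0.0055, 0.0003]  mean=2.2728  Neff=1.5195  idx=[4, 4, 4, 4, 4, 4, 5, 6]
step 2: w=[0.1666, 0.1666, 0.1666, 0.1666, 0.1666, 0.1666, 0.0003, 0.0000]  mean=2.1602  Neff=6.0041  idx=[0, 1, 2, 2, 3, 4, 5, 5]
step 3: w=[0.1250, 0.1250, 0.1250, 0.1250, 0.1250, 0.1250, 0.1250, 0.1250]  mean=2.1600  Neff=8.0000  idx=[0, 1, 2, 3, 4, 5, 6, 7]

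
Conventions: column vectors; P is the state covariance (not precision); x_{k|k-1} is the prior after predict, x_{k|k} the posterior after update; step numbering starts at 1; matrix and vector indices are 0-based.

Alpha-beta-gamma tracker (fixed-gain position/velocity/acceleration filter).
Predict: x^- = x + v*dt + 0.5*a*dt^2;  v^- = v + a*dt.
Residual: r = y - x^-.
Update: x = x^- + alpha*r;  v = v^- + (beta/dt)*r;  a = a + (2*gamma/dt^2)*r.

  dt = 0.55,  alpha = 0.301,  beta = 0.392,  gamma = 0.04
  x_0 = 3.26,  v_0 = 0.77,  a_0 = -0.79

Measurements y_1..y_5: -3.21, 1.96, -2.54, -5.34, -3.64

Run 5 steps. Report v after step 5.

step 1: x_pred=3.5640  r=-6.7740  x^+=1.5250  v^+=-4.4925  a^+=-2.5815
step 2: x_pred=-1.3363  r=3.2963  x^+=-0.3441  v^+=-3.5630  a^+=-1.7097
step 3: x_pred=-2.5623  r=0.0223  x^+=-2.5556  v^+=-4.4874  a^+=-1.7038
step 4: x_pred=-5.2814  r=-0.0586  x^+=-5.2990  v^+=-5.4663  a^+=-1.7193
step 5: x_pred=-8.5655  r=4.9255  x^+=-7.0829  v^+=-2.9013  a^+=-0.4167

v_post = -2.9013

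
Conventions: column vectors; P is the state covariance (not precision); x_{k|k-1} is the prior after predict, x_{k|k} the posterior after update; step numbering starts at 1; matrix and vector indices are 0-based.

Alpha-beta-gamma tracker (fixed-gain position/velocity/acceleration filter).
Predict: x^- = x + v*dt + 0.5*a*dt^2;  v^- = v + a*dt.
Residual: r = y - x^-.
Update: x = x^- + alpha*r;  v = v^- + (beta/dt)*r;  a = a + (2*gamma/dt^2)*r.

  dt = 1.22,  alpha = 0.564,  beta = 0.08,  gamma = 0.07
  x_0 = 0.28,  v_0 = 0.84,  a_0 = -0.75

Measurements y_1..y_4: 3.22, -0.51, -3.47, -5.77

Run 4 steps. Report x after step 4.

step 1: x_pred=0.7466  r=2.4734  x^+=2.1416  v^+=0.0872  a^+=-0.5174
step 2: x_pred=1.8630  r=-2.3730  x^+=0.5246  v^+=-0.6996  a^+=-0.7406
step 3: x_pred=-0.8800  r=-2.5900  x^+=-2.3408  v^+=-1.7729  a^+=-0.9842
step 4: x_pred=-5.2361  r=-0.5339  x^+=-5.5372  v^+=-3.0086  a^+=-1.0344

x_post = -5.5372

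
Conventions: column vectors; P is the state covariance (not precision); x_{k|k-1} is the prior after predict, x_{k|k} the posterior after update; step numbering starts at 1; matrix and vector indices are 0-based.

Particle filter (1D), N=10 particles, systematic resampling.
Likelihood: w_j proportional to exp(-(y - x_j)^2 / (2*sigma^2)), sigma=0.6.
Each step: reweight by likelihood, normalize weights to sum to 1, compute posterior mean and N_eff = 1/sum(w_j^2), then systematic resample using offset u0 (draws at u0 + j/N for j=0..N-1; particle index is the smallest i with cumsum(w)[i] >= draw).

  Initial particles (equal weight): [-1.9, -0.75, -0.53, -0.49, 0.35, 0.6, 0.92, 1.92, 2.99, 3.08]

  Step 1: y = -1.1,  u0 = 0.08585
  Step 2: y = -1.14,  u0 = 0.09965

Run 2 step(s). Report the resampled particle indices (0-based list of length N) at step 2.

resampled_idx = [1, 1, 2, 3, 4, 4, 5, 6, 7, 9]

step 1: w=[0.1604, 0.3291, 0.2484, 0.2327, 0.0210, 0.0070, 0.0013, 0.0000, 0.0000, 0.0000]  mean=-0.7844  Neff=3.9942  idx=[0, 1, 1, 1, 1, 2, 2, 3, 3, 4]
step 2: w=[0.0743, 0.1341, 0.1341, 0.1341, 0.1341, 0.0988, 0.0988, 0.0921, 0.0921, 0.0076]  mean=-0.7357  Neff=8.7735  idx=[1, 1, 2, 3, 4, 4, 5, 6, 7, 9]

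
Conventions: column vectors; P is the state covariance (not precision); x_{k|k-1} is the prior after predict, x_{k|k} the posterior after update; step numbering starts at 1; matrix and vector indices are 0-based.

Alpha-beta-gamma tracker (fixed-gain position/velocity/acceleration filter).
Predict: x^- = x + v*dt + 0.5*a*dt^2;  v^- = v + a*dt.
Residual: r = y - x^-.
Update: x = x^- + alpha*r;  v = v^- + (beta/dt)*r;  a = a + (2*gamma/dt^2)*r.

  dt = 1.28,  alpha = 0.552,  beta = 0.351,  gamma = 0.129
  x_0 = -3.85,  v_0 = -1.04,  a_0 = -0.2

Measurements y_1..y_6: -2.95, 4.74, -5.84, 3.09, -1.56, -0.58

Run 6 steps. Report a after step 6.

step 1: x_pred=-5.3450  r=2.3950  x^+=-4.0230  v^+=-0.6392  a^+=0.1771
step 2: x_pred=-4.6961  r=9.4361  x^+=0.5126  v^+=2.1751  a^+=1.6631
step 3: x_pred=4.6591  r=-10.4991  x^+=-1.1364  v^+=1.4247  a^+=0.0098
step 4: x_pred=0.6952  r=2.3948  x^+=2.0171  v^+=2.0939  a^+=0.3869
step 5: x_pred=5.0143  r=-6.5743  x^+=1.3853  v^+=0.7863  a^+=-0.6484
step 6: x_pred=1.8606  r=-2.4406  x^+=0.5134  v^+=-0.7129  a^+=-1.0327

a_post = -1.0327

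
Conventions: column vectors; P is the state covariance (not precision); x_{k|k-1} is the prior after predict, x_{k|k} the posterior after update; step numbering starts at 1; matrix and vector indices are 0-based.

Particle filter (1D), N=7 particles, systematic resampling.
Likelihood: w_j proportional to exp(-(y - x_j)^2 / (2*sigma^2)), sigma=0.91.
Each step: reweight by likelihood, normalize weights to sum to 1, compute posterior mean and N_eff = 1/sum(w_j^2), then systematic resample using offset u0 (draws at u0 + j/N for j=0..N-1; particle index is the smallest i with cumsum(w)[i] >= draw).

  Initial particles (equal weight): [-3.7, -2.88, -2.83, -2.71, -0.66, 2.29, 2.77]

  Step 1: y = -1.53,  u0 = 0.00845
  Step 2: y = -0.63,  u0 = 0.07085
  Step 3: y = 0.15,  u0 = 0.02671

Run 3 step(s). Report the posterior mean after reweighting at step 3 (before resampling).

post_mean = -0.6636

step 1: w=[0.0321, 0.1832, 0.1985, 0.2375, 0.3486, 0.0001, 0.0000]  mean=-2.0816  Neff=3.9690  idx=[0, 1, 2, 3, 3, 4, 4]
step 2: w=[0.0015, 0.0209, 0.0239, 0.0326, 0.0326, 0.4442, 0.4442]  mean=-0.8966  Neff=2.5137  idx=[3, 5, 5, 5, 6, 6, 6]
step 3: w=[0.0018, 0.1664, 0.1664, 0.1664, 0.1664, 0.1664, 0.1664]  mean=-0.6636  Neff=6.0212  idx=[1, 2, 2, 3, 4, 5, 6]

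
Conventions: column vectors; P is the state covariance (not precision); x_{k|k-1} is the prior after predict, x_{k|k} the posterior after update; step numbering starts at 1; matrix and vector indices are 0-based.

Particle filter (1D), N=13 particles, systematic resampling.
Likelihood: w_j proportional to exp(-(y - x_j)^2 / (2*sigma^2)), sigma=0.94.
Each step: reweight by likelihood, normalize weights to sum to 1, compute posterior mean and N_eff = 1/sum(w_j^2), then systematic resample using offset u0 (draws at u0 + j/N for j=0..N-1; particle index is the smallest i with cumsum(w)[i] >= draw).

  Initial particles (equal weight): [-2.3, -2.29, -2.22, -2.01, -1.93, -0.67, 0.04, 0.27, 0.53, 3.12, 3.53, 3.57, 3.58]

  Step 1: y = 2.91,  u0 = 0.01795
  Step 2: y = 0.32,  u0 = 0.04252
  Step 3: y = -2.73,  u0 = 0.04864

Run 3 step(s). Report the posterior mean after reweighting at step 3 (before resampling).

post_mean = 0.5300

step 1: w=[0.0000, 0.0000, 0.0000, 0.0000, 0.0000, 0.0002, 0.0028, 0.0057, 0.0119, 0.2863, 0.2361, 0.2294, 0.2277]  mean=3.3684  Neff=4.1266  idx=[8, 9, 9, 9, 10, 10, 10, 11, 11, 11, 12, 12, 12]
step 2: w=[0.9427, 0.0114, 0.0114, 0.0114, 0.0028, 0.0028, 0.0028, 0.0025, 0.0025, 0.0025, 0.0024, 0.0024, 0.0024]  mean=0.6884  Neff=1.1246  idx=[0, 0, 0, 0, 0, 0, 0, 0, 0, 0, 0, 0, 2]
step 3: w=[0.0833, 0.0833, 0.0833, 0.0833, 0.0833, 0.0833, 0.0833, 0.0833, 0.0833, 0.0833, 0.0833, 0.0833, 0.0000]  mean=0.5300  Neff=12.0000  idx=[0, 1, 2, 3, 4, 5, 6, 7, 7, 8, 9, 10, 11]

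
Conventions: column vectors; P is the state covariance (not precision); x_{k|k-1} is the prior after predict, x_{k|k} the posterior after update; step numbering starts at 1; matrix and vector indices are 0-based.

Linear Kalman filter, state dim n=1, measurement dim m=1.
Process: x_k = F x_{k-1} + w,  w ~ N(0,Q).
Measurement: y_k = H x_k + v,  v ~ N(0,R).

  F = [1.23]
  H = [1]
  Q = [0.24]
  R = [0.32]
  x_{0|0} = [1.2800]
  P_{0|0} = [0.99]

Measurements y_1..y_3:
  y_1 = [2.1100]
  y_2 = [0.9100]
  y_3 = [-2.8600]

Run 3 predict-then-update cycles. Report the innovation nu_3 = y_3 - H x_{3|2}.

step 1: x^-=[1.5744]  P^-=[1.7378]  S=[2.0578]  K=[0.8445]  nu=[0.5356]  x^+=[2.0267]  P^+=[0.2702]
step 2: x^-=[2.4929]  P^-=[0.6488]  S=[0.9688]  K=[0.6697]  nu=[-1.5829]  x^+=[1.4328]  P^+=[0.2143]
step 3: x^-=[1.7623]  P^-=[0.5642]  S=[0.8842]  K=[0.6381]  nu=[-4.6223]  x^+=[-1.1872]  P^+=[0.2042]

innov = [-4.6223]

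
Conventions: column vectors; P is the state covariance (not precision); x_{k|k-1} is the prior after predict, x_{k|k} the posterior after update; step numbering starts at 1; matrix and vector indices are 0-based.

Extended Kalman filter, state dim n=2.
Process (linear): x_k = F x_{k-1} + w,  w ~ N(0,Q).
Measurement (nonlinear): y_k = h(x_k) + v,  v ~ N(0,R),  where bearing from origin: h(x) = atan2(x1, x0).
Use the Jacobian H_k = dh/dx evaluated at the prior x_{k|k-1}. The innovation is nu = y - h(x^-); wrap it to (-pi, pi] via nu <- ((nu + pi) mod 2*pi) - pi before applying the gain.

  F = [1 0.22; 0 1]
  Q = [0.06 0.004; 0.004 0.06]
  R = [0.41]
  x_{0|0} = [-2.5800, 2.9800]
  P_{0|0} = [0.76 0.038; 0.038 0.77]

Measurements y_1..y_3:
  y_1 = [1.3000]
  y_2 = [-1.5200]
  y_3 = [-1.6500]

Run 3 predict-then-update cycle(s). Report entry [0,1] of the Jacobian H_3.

H_jac[0,1] = -0.1995

step 1: x^-=[-1.9244, 2.9800]  P^-=[0.8740 0.2114; 0.2114 0.8300]  H_jac=[-0.2368 -0.1529]  S=[0.4937]  K=[-0.4847; -0.3585]  nu=[-0.8442]  x^+=[-1.5152, 3.2826]  P^+=[0.7580 0.1256; 0.1256 0.7666]
step 2: x^-=[-0.7931, 3.2826]  P^-=[0.9104 0.2983; 0.2983 0.8266]  H_jac=[-0.2878 -0.0695]  S=[0.5014]  K=[-0.5640; -0.2859]  nu=[2.9553]  x^+=[-2.4599, 2.4378]  P^+=[0.7509 0.2174; 0.2174 0.7856]
step 3: x^-=[-1.9236, 2.4378]  P^-=[0.9446 0.3942; 0.3942 0.8456]  H_jac=[-0.2528 -0.1995]  S=[0.5438]  K=[-0.5838; -0.4935]  nu=[2.3943]  x^+=[-3.3213, 1.2562]  P^+=[0.7593 0.2376; 0.2376 0.7132]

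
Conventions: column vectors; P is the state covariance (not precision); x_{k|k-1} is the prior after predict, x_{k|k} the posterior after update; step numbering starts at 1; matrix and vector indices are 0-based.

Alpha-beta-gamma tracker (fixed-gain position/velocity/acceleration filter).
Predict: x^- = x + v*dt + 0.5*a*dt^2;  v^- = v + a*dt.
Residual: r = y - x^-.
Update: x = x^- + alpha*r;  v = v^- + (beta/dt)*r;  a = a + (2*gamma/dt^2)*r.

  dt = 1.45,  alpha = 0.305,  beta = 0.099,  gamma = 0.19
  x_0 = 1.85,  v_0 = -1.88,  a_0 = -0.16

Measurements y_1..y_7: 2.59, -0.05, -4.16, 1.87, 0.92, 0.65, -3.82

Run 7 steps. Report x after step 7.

x_post = 5.8978

step 1: x_pred=-1.0442  r=3.6342  x^+=0.0642  v^+=-1.8639  a^+=0.4968
step 2: x_pred=-2.1161  r=2.0661  x^+=-1.4859  v^+=-1.0024  a^+=0.8703
step 3: x_pred=-2.0246  r=-2.1354  x^+=-2.6759  v^+=0.1137  a^+=0.4843
step 4: x_pred=-2.0019  r=3.8719  x^+=-0.8210  v^+=1.0803  a^+=1.1841
step 5: x_pred=1.9902  r=-1.0702  x^+=1.6638  v^+=2.7241  a^+=0.9907
step 6: x_pred=6.6552  r=-6.0052  x^+=4.8236  v^+=3.7506  a^+=-0.0947
step 7: x_pred=10.1625  r=-13.9825  x^+=5.8978  v^+=2.6586  a^+=-2.6218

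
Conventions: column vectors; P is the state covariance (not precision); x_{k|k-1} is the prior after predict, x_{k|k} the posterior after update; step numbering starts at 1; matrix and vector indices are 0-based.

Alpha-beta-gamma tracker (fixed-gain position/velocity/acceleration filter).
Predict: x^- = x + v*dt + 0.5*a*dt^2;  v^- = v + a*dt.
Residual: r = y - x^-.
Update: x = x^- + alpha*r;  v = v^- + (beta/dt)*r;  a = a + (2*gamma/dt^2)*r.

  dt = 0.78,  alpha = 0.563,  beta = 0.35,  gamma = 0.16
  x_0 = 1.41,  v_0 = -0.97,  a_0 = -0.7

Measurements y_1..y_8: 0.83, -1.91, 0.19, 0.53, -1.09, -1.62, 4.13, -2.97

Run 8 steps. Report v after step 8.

step 1: x_pred=0.4405  r=0.3895  x^+=0.6598  v^+=-1.3412  a^+=-0.4951
step 2: x_pred=-0.5370  r=-1.3730  x^+=-1.3100  v^+=-2.3435  a^+=-1.2173
step 3: x_pred=-3.5082  r=3.6982  x^+=-1.4261  v^+=-1.6335  a^+=0.7279
step 4: x_pred=-2.4788  r=3.0088  x^+=-0.7849  v^+=0.2843  a^+=2.3104
step 5: x_pred=0.1398  r=-1.2298  x^+=-0.5526  v^+=1.5347  a^+=1.6636
step 6: x_pred=1.1505  r=-2.7705  x^+=-0.4093  v^+=1.5891  a^+=0.2064
step 7: x_pred=0.8930  r=3.2370  x^+=2.7154  v^+=3.2026  a^+=1.9090
step 8: x_pred=5.7942  r=-8.7642  x^+=0.8599  v^+=0.7590  a^+=-2.7007

v_post = 0.7590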